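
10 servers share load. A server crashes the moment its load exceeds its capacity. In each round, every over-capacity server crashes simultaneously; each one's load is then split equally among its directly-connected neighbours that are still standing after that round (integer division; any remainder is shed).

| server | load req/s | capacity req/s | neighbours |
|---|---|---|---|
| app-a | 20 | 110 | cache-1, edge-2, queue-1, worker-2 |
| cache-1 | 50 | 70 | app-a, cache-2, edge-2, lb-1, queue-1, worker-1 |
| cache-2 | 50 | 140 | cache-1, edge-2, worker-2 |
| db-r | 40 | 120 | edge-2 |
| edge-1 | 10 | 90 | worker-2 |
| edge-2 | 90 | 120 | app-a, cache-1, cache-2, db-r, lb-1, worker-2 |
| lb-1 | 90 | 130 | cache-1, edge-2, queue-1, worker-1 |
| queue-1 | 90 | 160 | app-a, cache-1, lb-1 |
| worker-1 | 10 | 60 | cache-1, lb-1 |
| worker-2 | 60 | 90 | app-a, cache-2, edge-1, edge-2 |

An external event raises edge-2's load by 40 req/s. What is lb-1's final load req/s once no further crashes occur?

Round 1 — edge-2 at 130 > 120. edge-2 crashes.
  edge-2 sheds 130 req/s to app-a, cache-1, cache-2, db-r, lb-1, worker-2: 21 each (4 lost).
    app-a: 20+21 = 41 ≤ 110
    cache-1: 50+21 = 71 > 70
    cache-2: 50+21 = 71 ≤ 140
    db-r: 40+21 = 61 ≤ 120
    lb-1: 90+21 = 111 ≤ 130
    worker-2: 60+21 = 81 ≤ 90
Round 2 — cache-1 crashes.
  cache-1 sheds 71 req/s to app-a, cache-2, lb-1, queue-1, worker-1: 14 each (1 lost).
    app-a: 41+14 = 55 ≤ 110
    cache-2: 71+14 = 85 ≤ 140
    lb-1: 111+14 = 125 ≤ 130
    queue-1: 90+14 = 104 ≤ 160
    worker-1: 10+14 = 24 ≤ 60
No further crashes.

125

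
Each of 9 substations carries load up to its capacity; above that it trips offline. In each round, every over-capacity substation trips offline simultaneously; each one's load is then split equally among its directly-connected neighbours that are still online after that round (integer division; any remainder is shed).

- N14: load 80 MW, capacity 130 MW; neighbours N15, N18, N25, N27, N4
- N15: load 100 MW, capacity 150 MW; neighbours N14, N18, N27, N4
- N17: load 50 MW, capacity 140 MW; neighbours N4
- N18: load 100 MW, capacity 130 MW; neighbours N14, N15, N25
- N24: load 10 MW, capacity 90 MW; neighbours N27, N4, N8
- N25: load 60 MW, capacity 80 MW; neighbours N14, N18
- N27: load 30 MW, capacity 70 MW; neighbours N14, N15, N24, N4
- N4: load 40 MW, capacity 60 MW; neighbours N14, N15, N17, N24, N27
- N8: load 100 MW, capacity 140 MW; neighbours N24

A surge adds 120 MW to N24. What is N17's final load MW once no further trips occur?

77

Round 1 — N24 at 130 > 90. N24 trips offline.
  N24 sheds 130 MW to N27, N4, N8: 43 each (1 lost).
    N27: 30+43 = 73 > 70
    N4: 40+43 = 83 > 60
    N8: 100+43 = 143 > 140
Round 2 — N27, N4, N8 trip offline.
  N27 sheds 73 MW to N14, N15: 36 each (1 lost).
    N14: 80+36 = 116 ≤ 130
    N15: 100+36 = 136 ≤ 150
  N4 sheds 83 MW to N14, N15, N17: 27 each (2 lost).
    N14: 116+27 = 143 > 130
    N15: 136+27 = 163 > 150
    N17: 50+27 = 77 ≤ 140
  N8 sheds 143 MW: no online neighbours, lost.
Round 3 — N14, N15 trip offline.
  N14 sheds 143 MW to N18, N25: 71 each (1 lost).
    N18: 100+71 = 171 > 130
    N25: 60+71 = 131 > 80
  N15 sheds 163 MW to N18: 163 each.
    N18: 171+163 = 334 > 130
Round 4 — N18, N25 trip offline.
  N18 sheds 334 MW: no online neighbours, lost.
  N25 sheds 131 MW: no online neighbours, lost.
No further trips.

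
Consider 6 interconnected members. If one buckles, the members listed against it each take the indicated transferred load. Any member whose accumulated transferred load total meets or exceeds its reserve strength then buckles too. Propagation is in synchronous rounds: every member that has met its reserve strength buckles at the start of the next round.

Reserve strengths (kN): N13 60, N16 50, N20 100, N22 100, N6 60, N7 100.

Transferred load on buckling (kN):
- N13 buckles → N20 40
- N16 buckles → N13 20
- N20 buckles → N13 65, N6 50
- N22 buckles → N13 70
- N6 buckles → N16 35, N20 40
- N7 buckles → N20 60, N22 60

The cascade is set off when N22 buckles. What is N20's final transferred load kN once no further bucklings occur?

40

Round 1 — N22 buckles (initial).
  N13: +70 → 70 ≥ 60
Round 2 — N13 buckles.
  N20: +40 → 40 < 100
No further bucklings.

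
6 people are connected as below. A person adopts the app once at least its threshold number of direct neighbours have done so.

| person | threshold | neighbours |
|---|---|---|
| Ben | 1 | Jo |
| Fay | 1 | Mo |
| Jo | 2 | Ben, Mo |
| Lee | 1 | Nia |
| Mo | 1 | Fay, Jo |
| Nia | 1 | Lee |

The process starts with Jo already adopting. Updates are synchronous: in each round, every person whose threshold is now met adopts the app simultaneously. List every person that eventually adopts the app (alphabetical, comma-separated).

Round 1 — Jo adopts the app (initial).
Round 2 — checking thresholds:
  Ben: 1 of 1 neighbours ≥ 1, adopts the app.
  Mo: 1 of 2 neighbours ≥ 1, adopts the app.
Round 3 — checking thresholds:
  Fay: 1 of 1 neighbours ≥ 1, adopts the app.
Round 4 — no new adoptions; cascade stops.

Ben, Fay, Jo, Mo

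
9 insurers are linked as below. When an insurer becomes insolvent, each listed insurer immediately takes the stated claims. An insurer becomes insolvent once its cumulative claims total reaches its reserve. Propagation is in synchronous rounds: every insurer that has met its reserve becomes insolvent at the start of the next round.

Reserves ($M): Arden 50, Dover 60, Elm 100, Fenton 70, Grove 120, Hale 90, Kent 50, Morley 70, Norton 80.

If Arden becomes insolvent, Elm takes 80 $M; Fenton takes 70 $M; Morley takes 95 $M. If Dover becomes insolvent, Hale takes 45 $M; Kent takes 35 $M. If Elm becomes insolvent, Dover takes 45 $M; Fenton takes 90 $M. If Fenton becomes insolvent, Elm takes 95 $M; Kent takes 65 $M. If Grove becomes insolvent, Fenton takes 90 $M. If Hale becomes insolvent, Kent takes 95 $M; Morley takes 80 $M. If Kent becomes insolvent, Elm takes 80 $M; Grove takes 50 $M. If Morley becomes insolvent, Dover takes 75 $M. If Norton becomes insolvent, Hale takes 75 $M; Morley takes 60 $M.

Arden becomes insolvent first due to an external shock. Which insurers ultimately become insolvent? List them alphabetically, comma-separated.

Round 1 — Arden becomes insolvent (initial).
  Elm: +80 → 80 < 100
  Fenton: +70 → 70 ≥ 70
  Morley: +95 → 95 ≥ 70
Round 2 — Fenton, Morley become insolvent.
  Dover: +75 → 75 ≥ 60
  Elm: +95 → 175 ≥ 100
  Kent: +65 → 65 ≥ 50
Round 3 — Dover, Elm, Kent become insolvent.
  Grove: +50 → 50 < 120
  Hale: +45 → 45 < 90
No further insolvencies.

Arden, Dover, Elm, Fenton, Kent, Morley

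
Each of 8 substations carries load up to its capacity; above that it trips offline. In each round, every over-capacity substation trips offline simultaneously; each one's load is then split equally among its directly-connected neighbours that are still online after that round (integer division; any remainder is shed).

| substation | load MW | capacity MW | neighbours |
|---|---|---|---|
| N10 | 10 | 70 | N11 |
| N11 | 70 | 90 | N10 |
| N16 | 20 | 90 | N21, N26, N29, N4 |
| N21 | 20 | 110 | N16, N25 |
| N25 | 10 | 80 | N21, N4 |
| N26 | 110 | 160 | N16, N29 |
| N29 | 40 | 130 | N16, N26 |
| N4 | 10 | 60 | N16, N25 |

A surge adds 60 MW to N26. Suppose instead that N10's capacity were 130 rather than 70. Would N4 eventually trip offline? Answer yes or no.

With N10's capacity at 130:
Round 1 — N26 at 170 > 160. N26 trips offline.
  N26 sheds 170 MW to N16, N29: 85 each.
    N16: 20+85 = 105 > 90
    N29: 40+85 = 125 ≤ 130
Round 2 — N16 trips offline.
  N16 sheds 105 MW to N21, N29, N4: 35 each.
    N21: 20+35 = 55 ≤ 110
    N29: 125+35 = 160 > 130
    N4: 10+35 = 45 ≤ 60
Round 3 — N29 trips offline.
  N29 sheds 160 MW: no online neighbours, lost.
No further trips.

no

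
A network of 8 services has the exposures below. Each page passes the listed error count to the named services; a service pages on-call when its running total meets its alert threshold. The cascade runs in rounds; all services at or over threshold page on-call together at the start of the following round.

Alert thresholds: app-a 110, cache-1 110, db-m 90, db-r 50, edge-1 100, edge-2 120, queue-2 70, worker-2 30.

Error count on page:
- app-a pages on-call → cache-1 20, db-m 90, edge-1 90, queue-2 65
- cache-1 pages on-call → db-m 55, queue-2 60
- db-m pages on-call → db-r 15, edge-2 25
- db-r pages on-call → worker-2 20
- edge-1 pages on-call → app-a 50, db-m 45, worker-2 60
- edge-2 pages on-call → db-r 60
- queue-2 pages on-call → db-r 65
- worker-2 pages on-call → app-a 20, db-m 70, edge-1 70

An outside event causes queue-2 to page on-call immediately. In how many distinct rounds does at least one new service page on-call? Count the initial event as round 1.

2

Round 1 — queue-2 pages on-call (initial).
  db-r: +65 → 65 ≥ 50
Round 2 — db-r pages on-call.
  worker-2: +20 → 20 < 30
No further pages.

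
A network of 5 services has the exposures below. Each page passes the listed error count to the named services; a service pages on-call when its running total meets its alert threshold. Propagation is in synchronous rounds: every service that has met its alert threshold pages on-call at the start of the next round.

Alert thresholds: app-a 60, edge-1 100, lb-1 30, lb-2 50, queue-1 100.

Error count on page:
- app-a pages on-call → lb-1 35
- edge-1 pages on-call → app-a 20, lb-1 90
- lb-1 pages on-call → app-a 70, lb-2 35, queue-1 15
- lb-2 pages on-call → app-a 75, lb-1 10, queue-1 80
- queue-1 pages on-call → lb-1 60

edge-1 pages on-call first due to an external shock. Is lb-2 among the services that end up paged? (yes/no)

Round 1 — edge-1 pages on-call (initial).
  app-a: +20 → 20 < 60
  lb-1: +90 → 90 ≥ 30
Round 2 — lb-1 pages on-call.
  app-a: +70 → 90 ≥ 60
  lb-2: +35 → 35 < 50
  queue-1: +15 → 15 < 100
Round 3 — app-a pages on-call.
No further pages.

no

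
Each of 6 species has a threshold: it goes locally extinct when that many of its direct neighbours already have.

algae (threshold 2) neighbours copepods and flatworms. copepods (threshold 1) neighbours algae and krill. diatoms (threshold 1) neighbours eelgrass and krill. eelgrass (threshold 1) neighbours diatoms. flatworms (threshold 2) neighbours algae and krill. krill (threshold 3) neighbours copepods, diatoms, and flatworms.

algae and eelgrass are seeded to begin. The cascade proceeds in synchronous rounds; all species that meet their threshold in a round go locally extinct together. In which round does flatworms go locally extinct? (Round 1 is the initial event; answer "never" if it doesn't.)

Round 1 — algae, eelgrass go locally extinct (initial).
Round 2 — checking thresholds:
  copepods: 1 of 2 neighbours ≥ 1, goes locally extinct.
  diatoms: 1 of 2 neighbours ≥ 1, goes locally extinct.
  flatworms: 1 of 2 neighbours < 2, below threshold.
Round 3 — no new extinctions; cascade stops.

never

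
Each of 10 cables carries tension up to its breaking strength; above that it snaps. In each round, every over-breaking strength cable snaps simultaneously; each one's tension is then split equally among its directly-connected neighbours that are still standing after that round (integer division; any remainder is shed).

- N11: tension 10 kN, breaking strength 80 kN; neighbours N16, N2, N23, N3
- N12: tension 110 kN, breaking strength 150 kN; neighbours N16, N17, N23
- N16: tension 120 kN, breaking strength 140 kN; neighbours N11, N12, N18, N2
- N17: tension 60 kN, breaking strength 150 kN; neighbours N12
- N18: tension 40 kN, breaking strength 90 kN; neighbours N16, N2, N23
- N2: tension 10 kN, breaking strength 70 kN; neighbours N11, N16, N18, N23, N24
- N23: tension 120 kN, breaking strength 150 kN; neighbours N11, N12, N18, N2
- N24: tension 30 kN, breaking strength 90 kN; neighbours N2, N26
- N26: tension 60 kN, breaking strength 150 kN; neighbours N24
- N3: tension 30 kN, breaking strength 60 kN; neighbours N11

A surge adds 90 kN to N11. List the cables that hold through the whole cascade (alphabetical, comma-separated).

Round 1 — N11 at 100 > 80. N11 snaps.
  N11 sheds 100 kN to N16, N2, N23, N3: 25 each.
    N16: 120+25 = 145 > 140
    N2: 10+25 = 35 ≤ 70
    N23: 120+25 = 145 ≤ 150
    N3: 30+25 = 55 ≤ 60
Round 2 — N16 snaps.
  N16 sheds 145 kN to N12, N18, N2: 48 each (1 lost).
    N12: 110+48 = 158 > 150
    N18: 40+48 = 88 ≤ 90
    N2: 35+48 = 83 > 70
Round 3 — N12, N2 snap.
  N12 sheds 158 kN to N17, N23: 79 each.
    N17: 60+79 = 139 ≤ 150
    N23: 145+79 = 224 > 150
  N2 sheds 83 kN to N18, N23, N24: 27 each (2 lost).
    N18: 88+27 = 115 > 90
    N23: 224+27 = 251 > 150
    N24: 30+27 = 57 ≤ 90
Round 4 — N18, N23 snap.
  N18 sheds 115 kN: no online neighbours, lost.
  N23 sheds 251 kN: no online neighbours, lost.
No further breaks.

N17, N24, N26, N3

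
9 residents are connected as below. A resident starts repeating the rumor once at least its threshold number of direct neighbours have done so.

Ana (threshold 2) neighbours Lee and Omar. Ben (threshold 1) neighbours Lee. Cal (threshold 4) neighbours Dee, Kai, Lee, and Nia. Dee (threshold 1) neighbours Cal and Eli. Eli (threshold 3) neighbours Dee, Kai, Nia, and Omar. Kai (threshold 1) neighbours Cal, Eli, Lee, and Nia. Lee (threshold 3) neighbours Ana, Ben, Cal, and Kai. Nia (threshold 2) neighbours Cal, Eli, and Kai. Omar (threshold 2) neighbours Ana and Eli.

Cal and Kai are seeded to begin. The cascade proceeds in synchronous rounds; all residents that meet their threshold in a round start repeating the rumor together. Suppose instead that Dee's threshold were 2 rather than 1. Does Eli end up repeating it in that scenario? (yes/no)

With Dee's threshold at 2:
Round 1 — Cal, Kai start repeating the rumor (initial).
Round 2 — checking thresholds:
  Dee: 1 of 2 neighbours < 2, not yet.
  Eli: 1 of 4 neighbours < 3, not yet.
  Lee: 2 of 4 neighbours < 3, not yet.
  Nia: 2 of 3 neighbours ≥ 2, starts repeating the rumor.
Round 3 — no new spreads; cascade stops.

no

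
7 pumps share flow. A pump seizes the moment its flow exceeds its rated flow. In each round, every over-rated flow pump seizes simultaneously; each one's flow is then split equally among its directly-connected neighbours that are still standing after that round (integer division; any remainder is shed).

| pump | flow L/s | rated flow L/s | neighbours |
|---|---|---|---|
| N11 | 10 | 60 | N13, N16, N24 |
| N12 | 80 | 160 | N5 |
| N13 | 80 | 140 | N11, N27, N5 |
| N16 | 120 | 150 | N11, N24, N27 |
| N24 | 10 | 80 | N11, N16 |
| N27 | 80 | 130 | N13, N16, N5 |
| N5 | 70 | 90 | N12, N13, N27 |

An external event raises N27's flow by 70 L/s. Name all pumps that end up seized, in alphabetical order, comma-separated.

Round 1 — N27 at 150 > 130. N27 seizes.
  N27 sheds 150 L/s to N13, N16, N5: 50 each.
    N13: 80+50 = 130 ≤ 140
    N16: 120+50 = 170 > 150
    N5: 70+50 = 120 > 90
Round 2 — N16, N5 seize.
  N16 sheds 170 L/s to N11, N24: 85 each.
    N11: 10+85 = 95 > 60
    N24: 10+85 = 95 > 80
  N5 sheds 120 L/s to N12, N13: 60 each.
    N12: 80+60 = 140 ≤ 160
    N13: 130+60 = 190 > 140
Round 3 — N11, N13, N24 seize.
  N11 sheds 95 L/s: no online neighbours, lost.
  N13 sheds 190 L/s: no online neighbours, lost.
  N24 sheds 95 L/s: no online neighbours, lost.
No further seizures.

N11, N13, N16, N24, N27, N5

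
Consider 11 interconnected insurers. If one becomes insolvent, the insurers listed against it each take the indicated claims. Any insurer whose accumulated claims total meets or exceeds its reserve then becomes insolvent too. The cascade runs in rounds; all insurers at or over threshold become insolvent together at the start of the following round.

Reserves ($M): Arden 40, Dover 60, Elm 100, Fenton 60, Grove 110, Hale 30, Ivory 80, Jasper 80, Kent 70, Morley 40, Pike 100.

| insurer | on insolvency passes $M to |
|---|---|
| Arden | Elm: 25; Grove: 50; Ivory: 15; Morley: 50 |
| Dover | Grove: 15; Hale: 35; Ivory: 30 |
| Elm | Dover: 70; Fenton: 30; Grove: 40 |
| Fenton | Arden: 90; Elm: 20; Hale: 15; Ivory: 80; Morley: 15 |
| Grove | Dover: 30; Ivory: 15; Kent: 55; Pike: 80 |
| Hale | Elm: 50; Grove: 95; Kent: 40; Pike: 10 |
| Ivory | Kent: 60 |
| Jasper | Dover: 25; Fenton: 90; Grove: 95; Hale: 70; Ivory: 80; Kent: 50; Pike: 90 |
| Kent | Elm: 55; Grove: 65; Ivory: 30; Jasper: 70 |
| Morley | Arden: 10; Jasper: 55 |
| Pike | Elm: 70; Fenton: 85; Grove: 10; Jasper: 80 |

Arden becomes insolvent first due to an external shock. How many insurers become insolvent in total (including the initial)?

2

Round 1 — Arden becomes insolvent (initial).
  Elm: +25 → 25 < 100
  Grove: +50 → 50 < 110
  Ivory: +15 → 15 < 80
  Morley: +50 → 50 ≥ 40
Round 2 — Morley becomes insolvent.
  Jasper: +55 → 55 < 80
No further insolvencies.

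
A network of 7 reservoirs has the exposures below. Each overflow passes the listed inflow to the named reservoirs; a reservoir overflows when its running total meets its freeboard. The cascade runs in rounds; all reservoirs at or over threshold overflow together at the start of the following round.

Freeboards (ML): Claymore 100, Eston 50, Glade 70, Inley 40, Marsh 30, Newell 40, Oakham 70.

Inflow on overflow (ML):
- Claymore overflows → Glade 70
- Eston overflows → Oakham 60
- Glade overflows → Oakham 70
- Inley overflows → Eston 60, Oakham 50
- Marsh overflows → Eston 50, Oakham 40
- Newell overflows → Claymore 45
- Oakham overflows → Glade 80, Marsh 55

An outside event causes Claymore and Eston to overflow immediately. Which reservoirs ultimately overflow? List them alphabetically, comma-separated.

Round 1 — Claymore, Eston overflow (initial).
  Glade: +70 → 70 ≥ 70
  Oakham: +60 → 60 < 70
Round 2 — Glade overflows.
  Oakham: +70 → 130 ≥ 70
Round 3 — Oakham overflows.
  Marsh: +55 → 55 ≥ 30
Round 4 — Marsh overflows.
No further overflows.

Claymore, Eston, Glade, Marsh, Oakham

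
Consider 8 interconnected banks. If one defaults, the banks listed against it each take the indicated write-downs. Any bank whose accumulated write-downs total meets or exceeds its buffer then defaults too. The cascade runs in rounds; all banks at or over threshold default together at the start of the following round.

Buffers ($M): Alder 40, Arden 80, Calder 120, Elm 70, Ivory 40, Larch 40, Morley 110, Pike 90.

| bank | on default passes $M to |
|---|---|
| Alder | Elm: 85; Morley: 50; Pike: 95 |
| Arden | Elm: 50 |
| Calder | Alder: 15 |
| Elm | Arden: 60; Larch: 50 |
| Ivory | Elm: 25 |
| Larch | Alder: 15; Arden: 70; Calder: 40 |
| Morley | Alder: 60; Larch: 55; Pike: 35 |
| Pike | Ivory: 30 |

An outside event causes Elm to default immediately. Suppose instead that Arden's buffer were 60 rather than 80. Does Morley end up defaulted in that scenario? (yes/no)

no

With Arden's buffer at 60:
Round 1 — Elm defaults (initial).
  Arden: +60 → 60 ≥ 60
  Larch: +50 → 50 ≥ 40
Round 2 — Arden, Larch default.
  Alder: +15 → 15 < 40
  Calder: +40 → 40 < 120
No further defaults.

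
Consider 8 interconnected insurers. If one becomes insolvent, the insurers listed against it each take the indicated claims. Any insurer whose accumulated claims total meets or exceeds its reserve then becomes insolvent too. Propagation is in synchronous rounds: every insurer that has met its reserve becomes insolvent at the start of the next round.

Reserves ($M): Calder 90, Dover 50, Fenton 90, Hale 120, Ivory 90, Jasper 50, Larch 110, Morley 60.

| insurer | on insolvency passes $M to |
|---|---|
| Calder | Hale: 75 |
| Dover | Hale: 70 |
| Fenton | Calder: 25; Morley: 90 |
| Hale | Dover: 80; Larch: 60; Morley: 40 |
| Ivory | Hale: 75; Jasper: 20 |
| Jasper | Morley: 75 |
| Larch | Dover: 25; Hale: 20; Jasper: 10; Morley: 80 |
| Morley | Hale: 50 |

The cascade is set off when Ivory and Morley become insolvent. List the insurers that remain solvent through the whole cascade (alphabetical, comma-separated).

Calder, Fenton, Jasper, Larch

Round 1 — Ivory, Morley become insolvent (initial).
  Hale: +75+50 → 125 ≥ 120
  Jasper: +20 → 20 < 50
Round 2 — Hale becomes insolvent.
  Dover: +80 → 80 ≥ 50
  Larch: +60 → 60 < 110
Round 3 — Dover becomes insolvent.
No further insolvencies.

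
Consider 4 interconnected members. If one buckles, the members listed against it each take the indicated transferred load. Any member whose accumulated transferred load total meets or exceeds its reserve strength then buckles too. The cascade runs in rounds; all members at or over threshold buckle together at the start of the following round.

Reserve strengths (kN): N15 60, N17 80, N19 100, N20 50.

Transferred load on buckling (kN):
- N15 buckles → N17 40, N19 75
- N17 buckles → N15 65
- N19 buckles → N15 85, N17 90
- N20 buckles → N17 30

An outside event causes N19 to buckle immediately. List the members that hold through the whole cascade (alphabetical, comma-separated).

N20

Round 1 — N19 buckles (initial).
  N15: +85 → 85 ≥ 60
  N17: +90 → 90 ≥ 80
Round 2 — N15, N17 buckle.
No further bucklings.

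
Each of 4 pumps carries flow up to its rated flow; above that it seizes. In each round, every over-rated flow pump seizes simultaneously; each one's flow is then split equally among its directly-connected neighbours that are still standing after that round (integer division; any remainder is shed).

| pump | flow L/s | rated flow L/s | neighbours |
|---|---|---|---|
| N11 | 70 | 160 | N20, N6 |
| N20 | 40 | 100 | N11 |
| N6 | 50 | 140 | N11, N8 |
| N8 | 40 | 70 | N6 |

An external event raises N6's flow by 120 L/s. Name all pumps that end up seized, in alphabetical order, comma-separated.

Round 1 — N6 at 170 > 140. N6 seizes.
  N6 sheds 170 L/s to N11, N8: 85 each.
    N11: 70+85 = 155 ≤ 160
    N8: 40+85 = 125 > 70
Round 2 — N8 seizes.
  N8 sheds 125 L/s: no online neighbours, lost.
No further seizures.

N6, N8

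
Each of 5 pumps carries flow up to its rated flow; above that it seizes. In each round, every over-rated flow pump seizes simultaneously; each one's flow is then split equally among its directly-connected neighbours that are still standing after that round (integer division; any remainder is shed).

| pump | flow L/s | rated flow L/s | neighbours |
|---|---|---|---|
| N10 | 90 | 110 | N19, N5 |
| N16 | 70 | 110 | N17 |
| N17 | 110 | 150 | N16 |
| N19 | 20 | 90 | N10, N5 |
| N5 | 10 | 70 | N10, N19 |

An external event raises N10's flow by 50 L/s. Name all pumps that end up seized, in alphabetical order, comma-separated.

Round 1 — N10 at 140 > 110. N10 seizes.
  N10 sheds 140 L/s to N19, N5: 70 each.
    N19: 20+70 = 90 ≤ 90
    N5: 10+70 = 80 > 70
Round 2 — N5 seizes.
  N5 sheds 80 L/s to N19: 80 each.
    N19: 90+80 = 170 > 90
Round 3 — N19 seizes.
  N19 sheds 170 L/s: no online neighbours, lost.
No further seizures.

N10, N19, N5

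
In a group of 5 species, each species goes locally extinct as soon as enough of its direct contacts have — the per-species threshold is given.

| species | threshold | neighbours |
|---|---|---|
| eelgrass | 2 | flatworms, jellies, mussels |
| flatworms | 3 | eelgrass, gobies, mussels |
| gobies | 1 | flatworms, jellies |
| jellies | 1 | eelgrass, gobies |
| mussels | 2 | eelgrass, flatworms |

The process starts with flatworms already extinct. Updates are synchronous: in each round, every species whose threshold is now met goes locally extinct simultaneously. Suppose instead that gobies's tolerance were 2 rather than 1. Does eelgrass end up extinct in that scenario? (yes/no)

With gobies's tolerance at 2:
Round 1 — flatworms goes locally extinct (initial).
Round 2 — no new extinctions; cascade stops.

no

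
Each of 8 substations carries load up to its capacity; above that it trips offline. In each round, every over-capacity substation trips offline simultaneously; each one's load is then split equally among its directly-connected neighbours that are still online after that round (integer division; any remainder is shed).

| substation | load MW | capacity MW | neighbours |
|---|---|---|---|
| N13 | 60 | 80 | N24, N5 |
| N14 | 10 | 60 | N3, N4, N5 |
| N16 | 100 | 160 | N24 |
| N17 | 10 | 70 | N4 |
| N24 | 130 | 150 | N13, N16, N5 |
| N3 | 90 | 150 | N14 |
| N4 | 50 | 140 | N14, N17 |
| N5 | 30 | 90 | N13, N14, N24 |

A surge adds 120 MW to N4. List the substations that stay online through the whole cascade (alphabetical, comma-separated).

Round 1 — N4 at 170 > 140. N4 trips offline.
  N4 sheds 170 MW to N14, N17: 85 each.
    N14: 10+85 = 95 > 60
    N17: 10+85 = 95 > 70
Round 2 — N14, N17 trip offline.
  N14 sheds 95 MW to N3, N5: 47 each (1 lost).
    N3: 90+47 = 137 ≤ 150
    N5: 30+47 = 77 ≤ 90
  N17 sheds 95 MW: no online neighbours, lost.
No further trips.

N13, N16, N24, N3, N5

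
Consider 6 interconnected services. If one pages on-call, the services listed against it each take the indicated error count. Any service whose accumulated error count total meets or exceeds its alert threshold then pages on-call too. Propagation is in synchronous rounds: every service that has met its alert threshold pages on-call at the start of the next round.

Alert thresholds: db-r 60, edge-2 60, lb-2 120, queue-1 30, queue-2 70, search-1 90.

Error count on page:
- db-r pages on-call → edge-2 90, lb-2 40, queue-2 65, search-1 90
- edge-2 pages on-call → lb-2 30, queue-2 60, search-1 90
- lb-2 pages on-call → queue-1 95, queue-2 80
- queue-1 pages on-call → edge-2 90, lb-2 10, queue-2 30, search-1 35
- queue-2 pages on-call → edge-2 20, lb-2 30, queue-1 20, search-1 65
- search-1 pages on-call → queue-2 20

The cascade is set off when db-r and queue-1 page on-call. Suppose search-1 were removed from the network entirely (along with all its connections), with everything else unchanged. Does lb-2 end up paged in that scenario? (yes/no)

no

With search-1 removed:
Round 1 — db-r, queue-1 page on-call (initial).
  edge-2: +90+90 → 180 ≥ 60
  lb-2: +40+10 → 50 < 120
  queue-2: +65+30 → 95 ≥ 70
Round 2 — edge-2, queue-2 page on-call.
  lb-2: +30+30 → 110 < 120
No further pages.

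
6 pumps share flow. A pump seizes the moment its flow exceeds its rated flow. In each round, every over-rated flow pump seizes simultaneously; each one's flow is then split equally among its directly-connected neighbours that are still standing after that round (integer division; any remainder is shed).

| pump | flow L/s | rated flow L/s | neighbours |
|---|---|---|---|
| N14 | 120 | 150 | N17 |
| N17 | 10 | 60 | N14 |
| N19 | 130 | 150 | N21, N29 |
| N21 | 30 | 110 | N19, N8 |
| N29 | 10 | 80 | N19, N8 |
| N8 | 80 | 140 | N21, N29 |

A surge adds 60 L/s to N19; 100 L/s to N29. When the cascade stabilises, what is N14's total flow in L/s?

120

Round 1 — N19 at 190 > 150; N29 at 110 > 80. N19, N29 seize.
  N19 sheds 190 L/s to N21: 190 each.
    N21: 30+190 = 220 > 110
  N29 sheds 110 L/s to N8: 110 each.
    N8: 80+110 = 190 > 140
Round 2 — N21, N8 seize.
  N21 sheds 220 L/s: no online neighbours, lost.
  N8 sheds 190 L/s: no online neighbours, lost.
No further seizures.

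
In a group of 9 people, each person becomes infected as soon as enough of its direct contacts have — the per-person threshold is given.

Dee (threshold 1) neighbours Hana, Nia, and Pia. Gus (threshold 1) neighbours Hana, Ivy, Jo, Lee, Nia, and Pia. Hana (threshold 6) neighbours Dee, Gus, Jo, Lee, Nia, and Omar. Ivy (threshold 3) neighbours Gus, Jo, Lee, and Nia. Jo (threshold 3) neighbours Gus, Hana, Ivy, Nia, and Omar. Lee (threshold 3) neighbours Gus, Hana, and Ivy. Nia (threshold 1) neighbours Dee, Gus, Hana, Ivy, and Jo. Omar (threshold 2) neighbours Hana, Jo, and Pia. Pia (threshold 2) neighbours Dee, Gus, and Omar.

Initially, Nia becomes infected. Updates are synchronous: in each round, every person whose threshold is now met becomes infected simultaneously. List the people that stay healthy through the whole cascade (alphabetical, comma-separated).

Round 1 — Nia becomes infected (initial).
Round 2 — checking thresholds:
  Dee: 1 of 3 neighbours ≥ 1, becomes infected.
  Gus: 1 of 6 neighbours ≥ 1, becomes infected.
  Hana: 1 of 6 neighbours < 6, below threshold.
  Ivy: 1 of 4 neighbours < 3, below threshold.
  Jo: 1 of 5 neighbours < 3, below threshold.
Round 3 — checking thresholds:
  Hana: 3 of 6 neighbours < 6, below threshold.
  Ivy: 2 of 4 neighbours < 3, below threshold.
  Jo: 2 of 5 neighbours < 3, below threshold.
  Lee: 1 of 3 neighbours < 3, below threshold.
  Pia: 2 of 3 neighbours ≥ 2, becomes infected.
Round 4 — no new infections; cascade stops.

Hana, Ivy, Jo, Lee, Omar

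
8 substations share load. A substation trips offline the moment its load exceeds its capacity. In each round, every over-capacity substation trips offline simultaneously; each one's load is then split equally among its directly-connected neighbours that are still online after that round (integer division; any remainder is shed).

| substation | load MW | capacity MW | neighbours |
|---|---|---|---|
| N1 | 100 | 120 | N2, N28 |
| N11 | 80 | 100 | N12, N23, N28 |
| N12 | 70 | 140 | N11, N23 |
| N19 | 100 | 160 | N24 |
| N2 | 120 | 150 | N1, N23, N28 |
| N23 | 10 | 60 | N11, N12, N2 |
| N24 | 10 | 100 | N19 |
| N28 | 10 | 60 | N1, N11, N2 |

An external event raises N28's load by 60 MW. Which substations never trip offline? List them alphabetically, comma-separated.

Round 1 — N28 at 70 > 60. N28 trips offline.
  N28 sheds 70 MW to N1, N11, N2: 23 each (1 lost).
    N1: 100+23 = 123 > 120
    N11: 80+23 = 103 > 100
    N2: 120+23 = 143 ≤ 150
Round 2 — N1, N11 trip offline.
  N1 sheds 123 MW to N2: 123 each.
    N2: 143+123 = 266 > 150
  N11 sheds 103 MW to N12, N23: 51 each (1 lost).
    N12: 70+51 = 121 ≤ 140
    N23: 10+51 = 61 > 60
Round 3 — N2, N23 trip offline.
  N2 sheds 266 MW: no online neighbours, lost.
  N23 sheds 61 MW to N12: 61 each.
    N12: 121+61 = 182 > 140
Round 4 — N12 trips offline.
  N12 sheds 182 MW: no online neighbours, lost.
No further trips.

N19, N24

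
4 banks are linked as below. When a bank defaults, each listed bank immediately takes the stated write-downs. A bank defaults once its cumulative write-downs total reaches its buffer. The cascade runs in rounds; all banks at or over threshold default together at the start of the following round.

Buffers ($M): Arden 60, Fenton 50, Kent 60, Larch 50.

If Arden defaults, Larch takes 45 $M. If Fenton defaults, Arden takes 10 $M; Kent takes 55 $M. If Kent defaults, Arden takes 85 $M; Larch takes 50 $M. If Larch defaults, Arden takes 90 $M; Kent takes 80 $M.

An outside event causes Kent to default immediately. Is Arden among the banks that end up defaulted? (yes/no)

yes

Round 1 — Kent defaults (initial).
  Arden: +85 → 85 ≥ 60
  Larch: +50 → 50 ≥ 50
Round 2 — Arden, Larch default.
No further defaults.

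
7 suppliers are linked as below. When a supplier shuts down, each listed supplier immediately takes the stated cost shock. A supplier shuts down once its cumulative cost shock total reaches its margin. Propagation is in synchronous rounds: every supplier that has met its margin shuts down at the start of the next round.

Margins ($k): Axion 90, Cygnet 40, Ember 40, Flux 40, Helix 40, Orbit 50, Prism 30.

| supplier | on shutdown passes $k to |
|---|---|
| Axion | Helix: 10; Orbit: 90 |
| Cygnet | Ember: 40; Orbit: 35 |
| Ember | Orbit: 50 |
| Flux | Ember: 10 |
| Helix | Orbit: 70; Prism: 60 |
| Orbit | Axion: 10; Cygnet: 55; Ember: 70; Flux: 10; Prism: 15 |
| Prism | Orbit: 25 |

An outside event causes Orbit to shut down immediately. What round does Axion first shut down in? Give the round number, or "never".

Round 1 — Orbit shuts down (initial).
  Axion: +10 → 10 < 90
  Cygnet: +55 → 55 ≥ 40
  Ember: +70 → 70 ≥ 40
  Flux: +10 → 10 < 40
  Prism: +15 → 15 < 30
Round 2 — Cygnet, Ember shut down.
No further shutdowns.

never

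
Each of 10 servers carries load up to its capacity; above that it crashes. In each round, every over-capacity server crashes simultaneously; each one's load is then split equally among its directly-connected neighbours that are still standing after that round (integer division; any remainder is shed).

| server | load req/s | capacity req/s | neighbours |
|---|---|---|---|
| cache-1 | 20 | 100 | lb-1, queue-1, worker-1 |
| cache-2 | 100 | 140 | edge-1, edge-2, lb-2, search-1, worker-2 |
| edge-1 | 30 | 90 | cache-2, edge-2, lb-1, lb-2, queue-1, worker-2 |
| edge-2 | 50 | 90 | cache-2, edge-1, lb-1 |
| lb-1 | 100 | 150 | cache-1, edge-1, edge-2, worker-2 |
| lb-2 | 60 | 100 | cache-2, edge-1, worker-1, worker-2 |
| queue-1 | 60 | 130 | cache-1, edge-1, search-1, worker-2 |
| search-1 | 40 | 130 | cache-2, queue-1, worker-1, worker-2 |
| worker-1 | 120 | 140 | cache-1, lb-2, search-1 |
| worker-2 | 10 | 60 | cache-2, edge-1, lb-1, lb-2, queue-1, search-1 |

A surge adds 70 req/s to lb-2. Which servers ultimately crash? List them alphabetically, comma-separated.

Round 1 — lb-2 at 130 > 100. lb-2 crashes.
  lb-2 sheds 130 req/s to cache-2, edge-1, worker-1, worker-2: 32 each (2 lost).
    cache-2: 100+32 = 132 ≤ 140
    edge-1: 30+32 = 62 ≤ 90
    worker-1: 120+32 = 152 > 140
    worker-2: 10+32 = 42 ≤ 60
Round 2 — worker-1 crashes.
  worker-1 sheds 152 req/s to cache-1, search-1: 76 each.
    cache-1: 20+76 = 96 ≤ 100
    search-1: 40+76 = 116 ≤ 130
No further crashes.

lb-2, worker-1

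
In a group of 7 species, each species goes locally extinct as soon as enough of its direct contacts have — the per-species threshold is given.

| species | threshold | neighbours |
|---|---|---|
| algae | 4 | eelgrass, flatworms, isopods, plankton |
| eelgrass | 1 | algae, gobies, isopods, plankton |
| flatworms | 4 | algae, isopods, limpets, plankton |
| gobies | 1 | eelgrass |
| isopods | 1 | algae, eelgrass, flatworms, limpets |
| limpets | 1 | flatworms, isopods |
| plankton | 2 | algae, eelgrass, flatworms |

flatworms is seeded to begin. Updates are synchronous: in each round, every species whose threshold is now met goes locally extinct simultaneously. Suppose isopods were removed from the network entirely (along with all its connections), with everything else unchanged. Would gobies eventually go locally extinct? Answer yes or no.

no

With isopods removed:
Round 1 — flatworms goes locally extinct (initial).
Round 2 — checking thresholds:
  algae: 1 of 3 neighbours < 4, holds.
  limpets: 1 of 1 neighbours ≥ 1, goes locally extinct.
  plankton: 1 of 3 neighbours < 2, holds.
Round 3 — no new extinctions; cascade stops.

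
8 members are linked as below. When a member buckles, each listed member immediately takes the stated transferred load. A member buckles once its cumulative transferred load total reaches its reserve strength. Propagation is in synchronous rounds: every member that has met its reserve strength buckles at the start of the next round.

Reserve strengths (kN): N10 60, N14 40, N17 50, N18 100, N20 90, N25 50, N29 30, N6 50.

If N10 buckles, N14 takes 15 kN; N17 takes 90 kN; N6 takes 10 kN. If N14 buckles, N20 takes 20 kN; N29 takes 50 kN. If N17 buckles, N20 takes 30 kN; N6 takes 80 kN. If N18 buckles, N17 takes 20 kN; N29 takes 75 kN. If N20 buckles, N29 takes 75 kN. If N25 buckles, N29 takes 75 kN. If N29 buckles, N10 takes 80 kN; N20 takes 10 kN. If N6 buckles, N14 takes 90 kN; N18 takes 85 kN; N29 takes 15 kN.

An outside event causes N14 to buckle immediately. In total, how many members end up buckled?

Round 1 — N14 buckles (initial).
  N20: +20 → 20 < 90
  N29: +50 → 50 ≥ 30
Round 2 — N29 buckles.
  N10: +80 → 80 ≥ 60
  N20: +10 → 30 < 90
Round 3 — N10 buckles.
  N17: +90 → 90 ≥ 50
  N6: +10 → 10 < 50
Round 4 — N17 buckles.
  N20: +30 → 60 < 90
  N6: +80 → 90 ≥ 50
Round 5 — N6 buckles.
  N18: +85 → 85 < 100
No further bucklings.

5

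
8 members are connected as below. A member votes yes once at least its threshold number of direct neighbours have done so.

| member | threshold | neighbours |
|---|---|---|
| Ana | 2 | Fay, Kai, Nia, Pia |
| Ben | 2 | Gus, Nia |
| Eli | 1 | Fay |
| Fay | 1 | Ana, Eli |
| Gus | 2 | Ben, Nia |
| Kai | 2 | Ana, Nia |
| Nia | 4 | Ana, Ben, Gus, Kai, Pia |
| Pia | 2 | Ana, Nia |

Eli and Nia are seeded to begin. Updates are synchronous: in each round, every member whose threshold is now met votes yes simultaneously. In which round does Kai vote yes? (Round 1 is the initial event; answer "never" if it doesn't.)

Round 1 — Eli, Nia vote yes (initial).
Round 2 — checking thresholds:
  Ana: 1 of 4 neighbours < 2, below threshold.
  Ben: 1 of 2 neighbours < 2, below threshold.
  Fay: 1 of 2 neighbours ≥ 1, votes yes.
  Gus: 1 of 2 neighbours < 2, below threshold.
  Kai: 1 of 2 neighbours < 2, below threshold.
  Pia: 1 of 2 neighbours < 2, below threshold.
Round 3 — checking thresholds:
  Ana: 2 of 4 neighbours ≥ 2, votes yes.
  Ben: 1 of 2 neighbours < 2, below threshold.
  Gus: 1 of 2 neighbours < 2, below threshold.
  Kai: 1 of 2 neighbours < 2, below threshold.
  Pia: 1 of 2 neighbours < 2, below threshold.
Round 4 — checking thresholds:
  Ben: 1 of 2 neighbours < 2, below threshold.
  Gus: 1 of 2 neighbours < 2, below threshold.
  Kai: 2 of 2 neighbours ≥ 2, votes yes.
  Pia: 2 of 2 neighbours ≥ 2, votes yes.
Round 5 — no new yes votes; cascade stops.

4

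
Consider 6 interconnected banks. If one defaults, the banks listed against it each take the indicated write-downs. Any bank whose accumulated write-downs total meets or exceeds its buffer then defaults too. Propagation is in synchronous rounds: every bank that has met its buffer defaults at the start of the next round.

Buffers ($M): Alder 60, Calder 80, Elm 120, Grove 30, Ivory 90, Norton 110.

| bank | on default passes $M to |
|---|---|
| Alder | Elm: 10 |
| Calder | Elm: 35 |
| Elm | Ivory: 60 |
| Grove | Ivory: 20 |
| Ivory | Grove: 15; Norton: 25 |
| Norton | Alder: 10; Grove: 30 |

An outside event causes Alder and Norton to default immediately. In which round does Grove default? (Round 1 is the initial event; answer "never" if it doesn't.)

Round 1 — Alder, Norton default (initial).
  Elm: +10 → 10 < 120
  Grove: +30 → 30 ≥ 30
Round 2 — Grove defaults.
  Ivory: +20 → 20 < 90
No further defaults.

2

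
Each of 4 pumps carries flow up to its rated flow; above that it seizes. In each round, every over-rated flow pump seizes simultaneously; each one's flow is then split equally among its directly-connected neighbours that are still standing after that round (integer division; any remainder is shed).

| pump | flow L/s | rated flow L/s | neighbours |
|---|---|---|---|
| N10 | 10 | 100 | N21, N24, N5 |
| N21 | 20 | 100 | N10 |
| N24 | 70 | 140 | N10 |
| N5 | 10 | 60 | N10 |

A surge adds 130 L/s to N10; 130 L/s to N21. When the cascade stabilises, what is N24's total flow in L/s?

Round 1 — N10 at 140 > 100; N21 at 150 > 100. N10, N21 seize.
  N10 sheds 140 L/s to N24, N5: 70 each.
    N24: 70+70 = 140 ≤ 140
    N5: 10+70 = 80 > 60
  N21 sheds 150 L/s: no online neighbours, lost.
Round 2 — N5 seizes.
  N5 sheds 80 L/s: no online neighbours, lost.
No further seizures.

140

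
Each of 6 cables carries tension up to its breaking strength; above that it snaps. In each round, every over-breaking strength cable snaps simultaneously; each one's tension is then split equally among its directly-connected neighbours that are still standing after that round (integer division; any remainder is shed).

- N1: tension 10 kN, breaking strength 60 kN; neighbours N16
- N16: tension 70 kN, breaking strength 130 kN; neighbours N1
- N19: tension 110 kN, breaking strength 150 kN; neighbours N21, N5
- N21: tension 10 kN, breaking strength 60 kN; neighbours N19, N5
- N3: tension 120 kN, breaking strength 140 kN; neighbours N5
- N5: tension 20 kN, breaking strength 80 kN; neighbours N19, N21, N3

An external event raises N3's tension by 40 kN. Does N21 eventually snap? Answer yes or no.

Round 1 — N3 at 160 > 140. N3 snaps.
  N3 sheds 160 kN to N5: 160 each.
    N5: 20+160 = 180 > 80
Round 2 — N5 snaps.
  N5 sheds 180 kN to N19, N21: 90 each.
    N19: 110+90 = 200 > 150
    N21: 10+90 = 100 > 60
Round 3 — N19, N21 snap.
  N19 sheds 200 kN: no online neighbours, lost.
  N21 sheds 100 kN: no online neighbours, lost.
No further breaks.

yes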